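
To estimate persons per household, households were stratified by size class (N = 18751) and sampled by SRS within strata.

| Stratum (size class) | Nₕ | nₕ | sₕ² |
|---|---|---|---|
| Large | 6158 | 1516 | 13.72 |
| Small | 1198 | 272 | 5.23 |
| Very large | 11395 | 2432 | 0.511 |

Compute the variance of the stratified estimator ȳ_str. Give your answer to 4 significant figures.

8.575 × 10^-4

Var(ȳ_str) = Σₕ Wₕ²(1 − fₕ)sₕ²/nₕ with Wₕ = Nₕ/N, N = 18751.
Large: Wₕ = 0.32840915; term = 0.32840915²·(1 − 0.24618383)·13.72/1516 = 7.3578489 × 10^-4.
Small: Wₕ = 0.06388993; term = 0.06388993²·(1 − 0.22704508)·5.23/272 = 6.0666889 × 10^-5.
Very large: Wₕ = 0.60770092; term = 0.60770092²·(1 − 0.21342694)·0.511/2432 = 6.1034612 × 10^-5.
Sum = 8.5748639 × 10^-4.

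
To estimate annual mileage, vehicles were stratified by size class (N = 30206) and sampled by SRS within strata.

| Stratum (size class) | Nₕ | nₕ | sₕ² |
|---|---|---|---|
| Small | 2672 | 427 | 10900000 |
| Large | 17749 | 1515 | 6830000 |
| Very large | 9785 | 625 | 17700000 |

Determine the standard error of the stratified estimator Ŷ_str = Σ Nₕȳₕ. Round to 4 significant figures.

1.998 × 10^6

Var(Ŷ_str) = Σₕ Nₕ²(1 − fₕ)sₕ²/nₕ.
Small: 2672²·(1 − 427/2672)·10900000/427 = 1.5312688 × 10^11.
Large: 17749²·(1 − 1515/17749)·6830000/1515 = 1.2989951 × 10^12.
Very large: 9785²·(1 − 625/9785)·17700000/625 = 2.5383386 × 10^12.
Sum = 3.9904606 × 10^12.
SE = √(3.9904606 × 10^12) = 1.998 × 10^6.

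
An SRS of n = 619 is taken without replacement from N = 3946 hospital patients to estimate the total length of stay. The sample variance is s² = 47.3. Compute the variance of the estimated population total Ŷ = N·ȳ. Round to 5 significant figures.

Var(Ŷ) = N²·Var(ȳ) = N²·(1 − n/N)·s²/n.
f = 619/3946 = 0.15686771; Var(ȳ) = 0.84313229·47.3/619 = 0.064426748.
Var(Ŷ) = 3946² · 0.064426748 = 1.0031835 × 10^6.

1.0032 × 10^6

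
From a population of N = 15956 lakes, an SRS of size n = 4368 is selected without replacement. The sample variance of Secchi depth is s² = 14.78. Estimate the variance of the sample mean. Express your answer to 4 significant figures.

Under SRS without replacement, Var(ȳ) = (1 − f)·s²/n with f = n/N = 4368/15956 = 0.27375282.
Var(ȳ) = (1 − 0.27375282)·14.78/4368 = 0.72624718·0.0033836996 = 0.0024574023.

0.002457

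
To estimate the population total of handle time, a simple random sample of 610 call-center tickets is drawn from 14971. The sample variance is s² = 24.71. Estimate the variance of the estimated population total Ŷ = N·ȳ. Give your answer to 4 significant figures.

8.709 × 10^6

Var(Ŷ) = N²·Var(ȳ) = N²·(1 − n/N)·s²/n.
f = 610/14971 = 0.04074544; Var(ȳ) = 0.95925456·24.71/610 = 0.038857672.
Var(Ŷ) = 14971² · 0.038857672 = 8.7092027 × 10^6.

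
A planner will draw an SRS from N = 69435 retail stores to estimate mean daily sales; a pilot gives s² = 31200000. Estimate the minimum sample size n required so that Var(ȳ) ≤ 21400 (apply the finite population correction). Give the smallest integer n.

Without fpc, n₀ = s²/D = 31200000/21400 = 1457.9439.
With fpc, (1 − n/N)·s²/n ≤ D requires n ≥ n₀/(1 + n₀/N) = 1457.9439/(1 + 1457.9439/69435) = 1427.9607.
Rounding up, n = 1428.

1428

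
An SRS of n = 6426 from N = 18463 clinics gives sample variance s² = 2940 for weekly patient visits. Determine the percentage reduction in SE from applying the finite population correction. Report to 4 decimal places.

19.2564

f = n/N = 6426/18463 = 0.34804745.
SE_no-fpc = √(s²/n) = 0.67639954; SE_fpc = √((1−f)s²/n) = 0.5461492.
Ratio = √(1−f) = 0.80743579. Reduction = 100·(1 − 0.80743579) = 19.2564%.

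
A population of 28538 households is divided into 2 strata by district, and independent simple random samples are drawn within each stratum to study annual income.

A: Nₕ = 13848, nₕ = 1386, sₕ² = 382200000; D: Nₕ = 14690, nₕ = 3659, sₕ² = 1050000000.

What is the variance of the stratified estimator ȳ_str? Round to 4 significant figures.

115500

Var(ȳ_str) = Σₕ Wₕ²(1 − fₕ)sₕ²/nₕ with Wₕ = Nₕ/N, N = 28538.
A: Wₕ = 0.48524774; term = 0.48524774²·(1 − 0.10008666)·382200000/1386 = 58432.597.
D: Wₕ = 0.51475226; term = 0.51475226²·(1 − 0.24908101)·1050000000/3659 = 57097.422.
Sum = 115530.02.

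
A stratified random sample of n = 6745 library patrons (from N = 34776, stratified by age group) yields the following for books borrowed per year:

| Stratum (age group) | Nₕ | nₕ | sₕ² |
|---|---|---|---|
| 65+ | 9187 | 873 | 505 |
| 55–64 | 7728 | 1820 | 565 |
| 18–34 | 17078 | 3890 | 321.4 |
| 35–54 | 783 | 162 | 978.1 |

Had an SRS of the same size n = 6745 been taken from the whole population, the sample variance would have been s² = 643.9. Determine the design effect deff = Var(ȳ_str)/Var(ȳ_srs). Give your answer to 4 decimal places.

Var(ȳ_str) = Σ Wₕ²(1−fₕ)sₕ²/nₕ with Wₕ = Nₕ/34776:
  65+: (9187/34776)²·(1−873/9187)·505/873 = 0.036534369
  55–64: (7728/34776)²·(1−1820/7728)·565/1820 = 0.01171994
  18–34: (17078/34776)²·(1−3890/17078)·321.4/3890 = 0.015386965
  35–54: (783/34776)²·(1−162/783)·978.1/162 = 0.0024275174
  → Var(ȳ_str) = 0.066068791.
Var(ȳ_srs) = (1 − 6745/34776)·643.9/6745 = 0.076947663.
deff = 0.066068791 / 0.076947663 = 0.8586.

0.8586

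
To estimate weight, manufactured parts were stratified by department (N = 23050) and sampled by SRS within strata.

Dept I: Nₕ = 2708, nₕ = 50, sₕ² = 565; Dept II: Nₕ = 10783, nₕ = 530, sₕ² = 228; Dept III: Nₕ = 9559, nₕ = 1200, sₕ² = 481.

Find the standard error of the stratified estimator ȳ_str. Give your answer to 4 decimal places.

0.5504

Var(ȳ_str) = Σₕ Wₕ²(1 − fₕ)sₕ²/nₕ with Wₕ = Nₕ/N, N = 23050.
Dept I: Wₕ = 0.11748373; term = 0.11748373²·(1 − 0.01846381)·565/50 = 0.15308767.
Dept II: Wₕ = 0.46780911; term = 0.46780911²·(1 − 0.04915144)·228/530 = 0.089517446.
Dept III: Wₕ = 0.41470716; term = 0.41470716²·(1 − 0.12553614)·481/1200 = 0.060282153.
Sum = 0.30288727.
SE = √(0.30288727) = 0.5504.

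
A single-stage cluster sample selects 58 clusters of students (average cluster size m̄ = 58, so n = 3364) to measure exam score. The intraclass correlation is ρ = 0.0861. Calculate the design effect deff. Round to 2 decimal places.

5.91

deff = 1 + (58 − 1)·0.0861 = 1 + 4.9077 = 5.9077.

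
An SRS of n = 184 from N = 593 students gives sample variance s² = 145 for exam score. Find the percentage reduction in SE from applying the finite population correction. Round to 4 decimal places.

16.9510

f = n/N = 184/593 = 0.31028668.
SE_no-fpc = √(s²/n) = 0.88771813; SE_fpc = √((1−f)s²/n) = 0.73724086.
Ratio = √(1−f) = 0.83048981. Reduction = 100·(1 − 0.83048981) = 16.9510%.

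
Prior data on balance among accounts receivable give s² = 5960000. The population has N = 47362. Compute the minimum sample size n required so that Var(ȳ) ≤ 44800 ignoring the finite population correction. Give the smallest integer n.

Without fpc, n₀ = s²/D = 5960000/44800 = 133.0357.
Rounding up, n = 134.

134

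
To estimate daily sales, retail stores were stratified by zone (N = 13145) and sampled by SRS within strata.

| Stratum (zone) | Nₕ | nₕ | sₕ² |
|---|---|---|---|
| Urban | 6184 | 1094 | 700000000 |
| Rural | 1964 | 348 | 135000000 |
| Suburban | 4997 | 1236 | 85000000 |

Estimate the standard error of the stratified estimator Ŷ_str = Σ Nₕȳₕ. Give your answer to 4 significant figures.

Var(Ŷ_str) = Σₕ Nₕ²(1 − fₕ)sₕ²/nₕ.
Urban: 6184²·(1 − 1094/6184)·700000000/1094 = 2.0140395 × 10^13.
Rural: 1964²·(1 − 348/1964)·135000000/348 = 1.2312248 × 10^12.
Suburban: 4997²·(1 − 1236/4997)·85000000/1236 = 1.2924482 × 10^12.
Sum = 2.2664068 × 10^13.
SE = √(2.2664068 × 10^13) = 4.761 × 10^6.

4.761 × 10^6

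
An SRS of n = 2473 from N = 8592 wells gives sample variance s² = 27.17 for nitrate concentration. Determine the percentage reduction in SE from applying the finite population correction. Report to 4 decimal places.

f = n/N = 2473/8592 = 0.28782588.
SE_no-fpc = √(s²/n) = 0.10481725; SE_fpc = √((1−f)s²/n) = 0.088455706.
Ratio = √(1−f) = 0.84390409. Reduction = 100·(1 − 0.84390409) = 15.6096%.

15.6096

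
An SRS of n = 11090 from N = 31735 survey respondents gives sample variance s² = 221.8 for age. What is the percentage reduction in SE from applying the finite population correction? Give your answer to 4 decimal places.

f = n/N = 11090/31735 = 0.34945644.
SE_no-fpc = √(s²/n) = 0.14142136; SE_fpc = √((1−f)s²/n) = 0.11406521.
Ratio = √(1−f) = 0.80656281. Reduction = 100·(1 − 0.80656281) = 19.3437%.

19.3437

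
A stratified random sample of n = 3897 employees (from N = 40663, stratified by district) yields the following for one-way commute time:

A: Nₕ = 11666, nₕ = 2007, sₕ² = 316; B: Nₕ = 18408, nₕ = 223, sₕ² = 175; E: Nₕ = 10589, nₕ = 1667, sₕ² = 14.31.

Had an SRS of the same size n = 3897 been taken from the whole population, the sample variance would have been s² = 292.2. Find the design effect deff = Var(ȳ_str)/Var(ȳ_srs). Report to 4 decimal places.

Var(ȳ_str) = Σ Wₕ²(1−fₕ)sₕ²/nₕ with Wₕ = Nₕ/40663:
  A: (11666/40663)²·(1−2007/11666)·316/2007 = 0.010729884
  B: (18408/40663)²·(1−223/18408)·175/223 = 0.15887452
  E: (10589/40663)²·(1−1667/10589)·14.31/1667 = 4.904812 × 10^-4
  → Var(ȳ_str) = 0.17009489.
Var(ȳ_srs) = (1 − 3897/40663)·292.2/3897 = 0.067794861.
deff = 0.17009489 / 0.067794861 = 2.5090.

2.5090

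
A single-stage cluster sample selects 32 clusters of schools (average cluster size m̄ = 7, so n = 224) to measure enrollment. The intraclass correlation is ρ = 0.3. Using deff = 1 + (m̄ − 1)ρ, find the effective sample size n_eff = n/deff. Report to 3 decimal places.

deff = 1 + (7 − 1)·0.3 = 1 + 1.8 = 2.8.
n_eff = 224 / 2.8 = 80.000.

80.000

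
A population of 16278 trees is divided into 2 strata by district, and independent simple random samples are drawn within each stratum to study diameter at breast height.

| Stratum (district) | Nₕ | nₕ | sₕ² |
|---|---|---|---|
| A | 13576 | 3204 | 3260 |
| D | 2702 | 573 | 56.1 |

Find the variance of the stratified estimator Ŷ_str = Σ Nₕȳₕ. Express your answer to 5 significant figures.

1.4383 × 10^8

Var(Ŷ_str) = Σₕ Nₕ²(1 − fₕ)sₕ²/nₕ.
A: 13576²·(1 − 3204/13576)·3260/3204 = 1.4327138 × 10^8.
D: 2702²·(1 − 573/2702)·56.1/573 = 563208.56.
Sum = 1.4383459 × 10^8.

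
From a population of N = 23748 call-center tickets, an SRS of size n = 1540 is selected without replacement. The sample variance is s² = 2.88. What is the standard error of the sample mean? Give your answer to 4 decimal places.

0.0418

Under SRS without replacement, Var(ȳ) = (1 − f)·s²/n with f = n/N = 1540/23748 = 0.06484757.
Var(ȳ) = (1 − 0.06484757)·2.88/1540 = 0.93515243·0.0018701299 = 0.0017488565.
SE(ȳ) = √(0.0017488565) = 0.0418.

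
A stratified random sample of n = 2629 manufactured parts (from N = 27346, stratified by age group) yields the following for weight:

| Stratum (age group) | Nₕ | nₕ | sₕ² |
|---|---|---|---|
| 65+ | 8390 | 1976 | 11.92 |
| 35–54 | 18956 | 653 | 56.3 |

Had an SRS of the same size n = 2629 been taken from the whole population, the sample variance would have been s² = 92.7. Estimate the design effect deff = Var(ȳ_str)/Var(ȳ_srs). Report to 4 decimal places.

Var(ȳ_str) = Σ Wₕ²(1−fₕ)sₕ²/nₕ with Wₕ = Nₕ/27346:
  65+: (8390/27346)²·(1−1976/8390)·11.92/1976 = 4.3410283 × 10^-4
  35–54: (18956/27346)²·(1−653/18956)·56.3/653 = 0.040001527
  → Var(ȳ_str) = 0.04043563.
Var(ȳ_srs) = (1 − 2629/27346)·92.7/2629 = 0.031870663.
deff = 0.04043563 / 0.031870663 = 1.2687.

1.2687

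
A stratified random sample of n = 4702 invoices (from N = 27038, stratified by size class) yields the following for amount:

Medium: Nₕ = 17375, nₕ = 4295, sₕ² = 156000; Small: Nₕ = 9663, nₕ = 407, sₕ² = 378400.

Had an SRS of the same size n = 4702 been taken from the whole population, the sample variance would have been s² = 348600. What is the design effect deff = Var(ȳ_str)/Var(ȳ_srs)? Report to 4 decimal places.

Var(ȳ_str) = Σ Wₕ²(1−fₕ)sₕ²/nₕ with Wₕ = Nₕ/27038:
  Medium: (17375/27038)²·(1−4295/17375)·156000/4295 = 11.291324
  Small: (9663/27038)²·(1−407/9663)·378400/407 = 113.74778
  → Var(ȳ_str) = 125.0391.
Var(ȳ_srs) = (1 − 4702/27038)·348600/4702 = 61.245699.
deff = 125.0391 / 61.245699 = 2.0416.

2.0416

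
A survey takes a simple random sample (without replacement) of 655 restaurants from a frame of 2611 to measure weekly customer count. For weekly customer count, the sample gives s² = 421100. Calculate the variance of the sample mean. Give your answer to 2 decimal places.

Under SRS without replacement, Var(ȳ) = (1 − f)·s²/n with f = n/N = 655/2611 = 0.25086174.
Var(ȳ) = (1 − 0.25086174)·421100/655 = 0.74913826·642.90076 = 481.62156.

481.62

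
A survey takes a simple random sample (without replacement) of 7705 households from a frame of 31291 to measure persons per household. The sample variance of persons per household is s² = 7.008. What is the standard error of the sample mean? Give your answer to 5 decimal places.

0.02618

Under SRS without replacement, Var(ȳ) = (1 − f)·s²/n with f = n/N = 7705/31291 = 0.24623694.
Var(ȳ) = (1 − 0.24623694)·7.008/7705 = 0.75376306·9.0953926 × 10^-4 = 6.855771 × 10^-4.
SE(ȳ) = √(6.855771 × 10^-4) = 0.02618.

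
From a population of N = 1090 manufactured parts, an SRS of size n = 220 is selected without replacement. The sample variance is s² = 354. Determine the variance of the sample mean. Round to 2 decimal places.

1.28

Under SRS without replacement, Var(ȳ) = (1 − f)·s²/n with f = n/N = 220/1090 = 0.20183486.
Var(ȳ) = (1 − 0.20183486)·354/220 = 0.79816514·1.6090909 = 1.2843203.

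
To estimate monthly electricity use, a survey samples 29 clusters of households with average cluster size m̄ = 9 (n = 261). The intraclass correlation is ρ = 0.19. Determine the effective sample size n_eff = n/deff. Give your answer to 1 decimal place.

103.6

deff = 1 + (9 − 1)·0.19 = 1 + 1.52 = 2.52.
n_eff = 261 / 2.52 = 103.6.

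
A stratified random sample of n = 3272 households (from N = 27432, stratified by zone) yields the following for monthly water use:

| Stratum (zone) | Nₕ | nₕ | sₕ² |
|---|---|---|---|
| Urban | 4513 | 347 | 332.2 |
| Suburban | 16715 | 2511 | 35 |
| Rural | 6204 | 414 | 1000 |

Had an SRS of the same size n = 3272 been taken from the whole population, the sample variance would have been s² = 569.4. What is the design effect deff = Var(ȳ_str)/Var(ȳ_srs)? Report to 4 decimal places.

0.9371

Var(ȳ_str) = Σ Wₕ²(1−fₕ)sₕ²/nₕ with Wₕ = Nₕ/27432:
  Urban: (4513/27432)²·(1−347/4513)·332.2/347 = 0.023918823
  Suburban: (16715/27432)²·(1−2511/16715)·35/2511 = 0.0043976781
  Rural: (6204/27432)²·(1−414/6204)·1000/414 = 0.11530153
  → Var(ȳ_str) = 0.14361803.
Var(ȳ_srs) = (1 − 3272/27432)·569.4/3272 = 0.15326522.
deff = 0.14361803 / 0.15326522 = 0.9371.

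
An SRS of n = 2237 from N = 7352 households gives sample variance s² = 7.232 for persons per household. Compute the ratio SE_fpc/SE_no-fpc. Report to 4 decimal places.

0.8341

f = n/N = 2237/7352 = 0.30427095.
SE_no-fpc = √(s²/n) = 0.056858607; SE_fpc = √((1−f)s²/n) = 0.047425977.
Ratio = √(1−f) = 0.83410374.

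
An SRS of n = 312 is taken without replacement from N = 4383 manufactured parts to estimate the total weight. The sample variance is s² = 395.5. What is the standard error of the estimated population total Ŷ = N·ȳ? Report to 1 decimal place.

Var(Ŷ) = N²·Var(ȳ) = N²·(1 − n/N)·s²/n.
f = 312/4383 = 0.07118412; Var(ȳ) = 0.92881588·395.5/312 = 1.1773932.
Var(Ŷ) = 4383² · 1.1773932 = 2.2618535 × 10^7.
SE(Ŷ) = √(2.2618535 × 10^7) = 4755.9.

4755.9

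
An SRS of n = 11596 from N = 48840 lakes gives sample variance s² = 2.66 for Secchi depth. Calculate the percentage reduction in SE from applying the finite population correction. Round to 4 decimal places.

f = n/N = 11596/48840 = 0.23742834.
SE_no-fpc = √(s²/n) = 0.015145608; SE_fpc = √((1−f)s²/n) = 0.013225955.
Ratio = √(1−f) = 0.87325349. Reduction = 100·(1 − 0.87325349) = 12.6747%.

12.6747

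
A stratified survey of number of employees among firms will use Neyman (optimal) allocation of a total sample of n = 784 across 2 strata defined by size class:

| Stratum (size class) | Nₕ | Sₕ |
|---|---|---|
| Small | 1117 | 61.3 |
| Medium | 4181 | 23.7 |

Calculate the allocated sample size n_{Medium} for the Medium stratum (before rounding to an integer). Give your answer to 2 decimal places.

463.63

Neyman allocation: nₕ = n·NₕSₕ / Σⱼ NⱼSⱼ.
Σ NⱼSⱼ = 1117·61.3 + 4181·23.7 = 167561.8.
n_{Medium} = 784·4181·23.7 / 167561.8 = 463.63.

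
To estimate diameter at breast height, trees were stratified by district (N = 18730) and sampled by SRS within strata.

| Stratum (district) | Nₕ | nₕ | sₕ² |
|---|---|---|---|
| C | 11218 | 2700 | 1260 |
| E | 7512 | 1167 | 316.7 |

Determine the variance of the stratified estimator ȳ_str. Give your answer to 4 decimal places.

Var(ȳ_str) = Σₕ Wₕ²(1 − fₕ)sₕ²/nₕ with Wₕ = Nₕ/N, N = 18730.
C: Wₕ = 0.59893219; term = 0.59893219²·(1 − 0.24068461)·1260/2700 = 0.12711134.
E: Wₕ = 0.40106781; term = 0.40106781²·(1 − 0.15535144)·316.7/1167 = 0.036871335.
Sum = 0.16398268.

0.1640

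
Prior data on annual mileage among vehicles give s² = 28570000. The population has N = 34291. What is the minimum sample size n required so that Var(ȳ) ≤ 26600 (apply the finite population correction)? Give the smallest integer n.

Without fpc, n₀ = s²/D = 28570000/26600 = 1074.0602.
With fpc, (1 − n/N)·s²/n ≤ D requires n ≥ n₀/(1 + n₀/N) = 1074.0602/(1 + 1074.0602/34291) = 1041.4403.
Rounding up, n = 1042.

1042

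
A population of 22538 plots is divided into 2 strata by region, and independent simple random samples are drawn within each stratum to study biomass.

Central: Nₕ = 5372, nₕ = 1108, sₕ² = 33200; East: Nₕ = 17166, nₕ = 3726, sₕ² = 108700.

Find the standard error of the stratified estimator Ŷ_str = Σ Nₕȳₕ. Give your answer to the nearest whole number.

Var(Ŷ_str) = Σₕ Nₕ²(1 − fₕ)sₕ²/nₕ.
Central: 5372²·(1 − 1108/5372)·33200/1108 = 6.863593 × 10^8.
East: 17166²·(1 − 3726/17166)·108700/3726 = 6.73062 × 10^9.
Sum = 7.4169793 × 10^9.
SE = √(7.4169793 × 10^9) = 86122.

86122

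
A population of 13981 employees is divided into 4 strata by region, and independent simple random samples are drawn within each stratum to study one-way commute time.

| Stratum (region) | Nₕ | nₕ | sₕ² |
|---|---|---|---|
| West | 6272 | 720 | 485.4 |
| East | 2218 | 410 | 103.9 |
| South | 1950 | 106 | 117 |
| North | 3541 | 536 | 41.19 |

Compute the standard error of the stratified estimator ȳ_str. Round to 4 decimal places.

Var(ȳ_str) = Σₕ Wₕ²(1 − fₕ)sₕ²/nₕ with Wₕ = Nₕ/N, N = 13981.
West: Wₕ = 0.44860883; term = 0.44860883²·(1 − 0.11479592)·485.4/720 = 0.12010091.
East: Wₕ = 0.15864387; term = 0.15864387²·(1 − 0.18485122)·103.9/410 = 0.0051989446.
South: Wₕ = 0.13947500; term = 0.13947500²·(1 − 0.05435897)·117/106 = 0.020304816.
North: Wₕ = 0.25327230; term = 0.25327230²·(1 − 0.15136967)·41.19/536 = 0.0041833185.
Sum = 0.14978799.
SE = √(0.14978799) = 0.3870.

0.3870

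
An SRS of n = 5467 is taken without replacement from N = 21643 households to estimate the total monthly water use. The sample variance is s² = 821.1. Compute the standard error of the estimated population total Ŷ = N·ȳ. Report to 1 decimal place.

7251.3

Var(Ŷ) = N²·Var(ȳ) = N²·(1 − n/N)·s²/n.
f = 5467/21643 = 0.25259899; Var(ȳ) = 0.74740101·821.1/5467 = 0.1122537.
Var(Ŷ) = 21643² · 0.1122537 = 5.2581816 × 10^7.
SE(Ŷ) = √(5.2581816 × 10^7) = 7251.3.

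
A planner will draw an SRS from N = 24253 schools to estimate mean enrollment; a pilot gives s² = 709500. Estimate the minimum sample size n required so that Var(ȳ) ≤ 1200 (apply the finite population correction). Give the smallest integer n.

Without fpc, n₀ = s²/D = 709500/1200 = 591.2500.
With fpc, (1 − n/N)·s²/n ≤ D requires n ≥ n₀/(1 + n₀/N) = 591.2500/(1 + 591.2500/24253) = 577.1793.
Rounding up, n = 578.

578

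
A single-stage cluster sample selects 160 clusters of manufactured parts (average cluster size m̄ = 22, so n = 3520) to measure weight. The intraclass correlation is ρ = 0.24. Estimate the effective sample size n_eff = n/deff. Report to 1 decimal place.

deff = 1 + (22 − 1)·0.24 = 1 + 5.04 = 6.04.
n_eff = 3520 / 6.04 = 582.8.

582.8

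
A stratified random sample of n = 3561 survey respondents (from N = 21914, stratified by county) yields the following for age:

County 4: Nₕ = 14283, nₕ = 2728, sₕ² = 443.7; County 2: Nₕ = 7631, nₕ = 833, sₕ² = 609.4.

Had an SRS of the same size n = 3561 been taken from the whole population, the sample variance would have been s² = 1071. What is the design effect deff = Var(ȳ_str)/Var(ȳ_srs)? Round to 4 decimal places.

0.5357

Var(ȳ_str) = Σ Wₕ²(1−fₕ)sₕ²/nₕ with Wₕ = Nₕ/21914:
  County 4: (14283/21914)²·(1−2728/14283)·443.7/2728 = 0.055897339
  County 2: (7631/21914)²·(1−833/7631)·609.4/833 = 0.079027228
  → Var(ȳ_str) = 0.13492457.
Var(ȳ_srs) = (1 − 3561/21914)·1071/3561 = 0.25188535.
deff = 0.13492457 / 0.25188535 = 0.5357.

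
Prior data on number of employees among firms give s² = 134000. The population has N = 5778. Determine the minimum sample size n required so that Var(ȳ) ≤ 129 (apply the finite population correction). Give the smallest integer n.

Without fpc, n₀ = s²/D = 134000/129 = 1038.7597.
With fpc, (1 − n/N)·s²/n ≤ D requires n ≥ n₀/(1 + n₀/N) = 1038.7597/(1 + 1038.7597/5778) = 880.4702.
Rounding up, n = 881.

881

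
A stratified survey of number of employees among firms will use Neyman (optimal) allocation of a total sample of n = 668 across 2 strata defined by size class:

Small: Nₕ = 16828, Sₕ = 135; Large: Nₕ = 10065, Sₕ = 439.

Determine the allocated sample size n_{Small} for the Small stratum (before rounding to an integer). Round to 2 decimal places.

226.83

Neyman allocation: nₕ = n·NₕSₕ / Σⱼ NⱼSⱼ.
Σ NⱼSⱼ = 16828·135 + 10065·439 = 6.690315 × 10^6.
n_{Small} = 668·16828·135 / (6.690315 × 10^6) = 226.83.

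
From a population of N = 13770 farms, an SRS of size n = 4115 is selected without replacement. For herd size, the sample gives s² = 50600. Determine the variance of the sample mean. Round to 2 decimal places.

8.62

Under SRS without replacement, Var(ȳ) = (1 − f)·s²/n with f = n/N = 4115/13770 = 0.29883805.
Var(ȳ) = (1 − 0.29883805)·50600/4115 = 0.70116195·12.296476 = 8.6218213.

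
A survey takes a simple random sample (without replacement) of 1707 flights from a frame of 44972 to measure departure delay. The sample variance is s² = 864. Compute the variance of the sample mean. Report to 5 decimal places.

0.48694

Under SRS without replacement, Var(ȳ) = (1 − f)·s²/n with f = n/N = 1707/44972 = 0.03795695.
Var(ȳ) = (1 − 0.03795695)·864/1707 = 0.96204305·0.50615114 = 0.48693919.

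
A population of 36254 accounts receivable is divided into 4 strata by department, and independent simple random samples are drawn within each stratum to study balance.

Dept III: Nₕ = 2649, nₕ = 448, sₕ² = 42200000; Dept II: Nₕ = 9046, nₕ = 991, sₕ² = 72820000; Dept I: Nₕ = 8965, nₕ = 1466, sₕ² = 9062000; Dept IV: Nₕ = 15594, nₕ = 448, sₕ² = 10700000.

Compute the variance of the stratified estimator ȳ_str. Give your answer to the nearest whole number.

Var(ȳ_str) = Σₕ Wₕ²(1 − fₕ)sₕ²/nₕ with Wₕ = Nₕ/N, N = 36254.
Dept III: Wₕ = 0.07306780; term = 0.07306780²·(1 − 0.16912042)·42200000/448 = 417.85401.
Dept II: Wₕ = 0.24951729; term = 0.24951729²·(1 − 0.10955118)·72820000/991 = 4073.6835.
Dept I: Wₕ = 0.24728306; term = 0.24728306²·(1 − 0.16352482)·9062000/1466 = 316.17816.
Dept IV: Wₕ = 0.43013185; term = 0.43013185²·(1 − 0.02872900)·10700000/448 = 4291.8979.
Sum = 9099.6136.

9100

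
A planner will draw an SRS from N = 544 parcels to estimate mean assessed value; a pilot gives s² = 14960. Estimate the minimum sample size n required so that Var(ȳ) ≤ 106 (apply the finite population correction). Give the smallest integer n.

Without fpc, n₀ = s²/D = 14960/106 = 141.1321.
With fpc, (1 − n/N)·s²/n ≤ D requires n ≥ n₀/(1 + n₀/N) = 141.1321/(1 + 141.1321/544) = 112.0599.
Rounding up, n = 113.

113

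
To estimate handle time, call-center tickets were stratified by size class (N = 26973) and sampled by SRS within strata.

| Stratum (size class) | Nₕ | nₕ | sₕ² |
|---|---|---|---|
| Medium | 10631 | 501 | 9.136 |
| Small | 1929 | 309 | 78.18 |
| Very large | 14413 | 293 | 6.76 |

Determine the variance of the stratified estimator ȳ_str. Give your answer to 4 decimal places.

Var(ȳ_str) = Σₕ Wₕ²(1 − fₕ)sₕ²/nₕ with Wₕ = Nₕ/N, N = 26973.
Medium: Wₕ = 0.39413488; term = 0.39413488²·(1 − 0.04712633)·9.136/501 = 0.0026992519.
Small: Wₕ = 0.07151596; term = 0.07151596²·(1 − 0.16018663)·78.18/309 = 0.0010867407.
Very large: Wₕ = 0.53434916; term = 0.53434916²·(1 − 0.02032887)·6.76/293 = 0.0064537131.
Sum = 0.010239706.

0.0102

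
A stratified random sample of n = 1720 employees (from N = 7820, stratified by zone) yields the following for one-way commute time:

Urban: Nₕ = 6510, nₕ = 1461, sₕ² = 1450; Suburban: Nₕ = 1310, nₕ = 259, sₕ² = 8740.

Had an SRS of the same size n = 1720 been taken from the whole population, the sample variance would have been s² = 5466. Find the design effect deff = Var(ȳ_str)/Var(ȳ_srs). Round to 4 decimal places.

Var(ȳ_str) = Σ Wₕ²(1−fₕ)sₕ²/nₕ with Wₕ = Nₕ/7820:
  Urban: (6510/7820)²·(1−1461/6510)·1450/1461 = 0.53344622
  Suburban: (1310/7820)²·(1−259/1310)·8740/259 = 0.75975256
  → Var(ȳ_str) = 1.2931988.
Var(ȳ_srs) = (1 − 1720/7820)·5466/1720 = 2.47893.
deff = 1.2931988 / 2.47893 = 0.5217.

0.5217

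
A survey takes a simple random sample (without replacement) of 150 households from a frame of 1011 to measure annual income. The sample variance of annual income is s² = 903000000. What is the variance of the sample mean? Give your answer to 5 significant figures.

Under SRS without replacement, Var(ȳ) = (1 − f)·s²/n with f = n/N = 150/1011 = 0.14836795.
Var(ȳ) = (1 − 0.14836795)·903000000/150 = 0.85163205·6.02 × 10^6 = 5.1268249 × 10^6.

5.1268 × 10^6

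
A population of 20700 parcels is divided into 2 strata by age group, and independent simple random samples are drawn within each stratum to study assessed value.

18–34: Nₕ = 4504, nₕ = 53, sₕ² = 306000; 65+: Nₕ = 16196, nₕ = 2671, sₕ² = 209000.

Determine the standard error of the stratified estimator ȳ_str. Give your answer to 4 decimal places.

Var(ȳ_str) = Σₕ Wₕ²(1 − fₕ)sₕ²/nₕ with Wₕ = Nₕ/N, N = 20700.
18–34: Wₕ = 0.21758454; term = 0.21758454²·(1 − 0.01176732)·306000/53 = 270.12255.
65+: Wₕ = 0.78241546; term = 0.78241546²·(1 − 0.16491726)·209000/2671 = 40.001543.
Sum = 310.12409.
SE = √(310.12409) = 17.6103.

17.6103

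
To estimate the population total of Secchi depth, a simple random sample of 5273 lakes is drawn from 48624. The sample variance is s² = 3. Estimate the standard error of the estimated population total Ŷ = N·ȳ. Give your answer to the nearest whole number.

Var(Ŷ) = N²·Var(ȳ) = N²·(1 − n/N)·s²/n.
f = 5273/48624 = 0.10844439; Var(ȳ) = 0.89155561·3/5273 = 5.0723816 × 10^-4.
Var(Ŷ) = 48624² · (5.0723816 × 10^-4) = 1.1992598 × 10^6.
SE(Ŷ) = √(1.1992598 × 10^6) = 1095.

1095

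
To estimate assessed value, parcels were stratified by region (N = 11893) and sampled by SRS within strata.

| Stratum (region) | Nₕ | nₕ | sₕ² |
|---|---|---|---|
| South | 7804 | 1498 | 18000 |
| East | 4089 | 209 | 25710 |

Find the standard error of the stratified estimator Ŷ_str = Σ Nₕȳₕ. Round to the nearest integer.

50428

Var(Ŷ_str) = Σₕ Nₕ²(1 − fₕ)sₕ²/nₕ.
South: 7804²·(1 − 1498/7804)·18000/1498 = 5.9133273 × 10^8.
East: 4089²·(1 − 209/4089)·25710/209 = 1.9516621 × 10^9.
Sum = 2.5429948 × 10^9.
SE = √(2.5429948 × 10^9) = 50428.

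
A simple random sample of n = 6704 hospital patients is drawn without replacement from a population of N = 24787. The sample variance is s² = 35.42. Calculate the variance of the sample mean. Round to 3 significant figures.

Under SRS without replacement, Var(ȳ) = (1 − f)·s²/n with f = n/N = 6704/24787 = 0.27046436.
Var(ȳ) = (1 − 0.27046436)·35.42/6704 = 0.72953564·0.0052834129 = 0.003854438.

0.00385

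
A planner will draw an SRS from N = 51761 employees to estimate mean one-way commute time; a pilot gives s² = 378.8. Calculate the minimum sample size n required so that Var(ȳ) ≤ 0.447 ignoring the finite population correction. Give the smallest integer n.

848

Without fpc, n₀ = s²/D = 378.8/0.447 = 847.4273.
Rounding up, n = 848.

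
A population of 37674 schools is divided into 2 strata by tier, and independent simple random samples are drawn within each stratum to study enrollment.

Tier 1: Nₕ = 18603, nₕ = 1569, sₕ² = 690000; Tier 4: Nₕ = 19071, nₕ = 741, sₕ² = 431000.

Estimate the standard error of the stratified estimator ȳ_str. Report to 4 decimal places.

Var(ȳ_str) = Σₕ Wₕ²(1 − fₕ)sₕ²/nₕ with Wₕ = Nₕ/N, N = 37674.
Tier 1: Wₕ = 0.49378882; term = 0.49378882²·(1 − 0.08434124)·690000/1569 = 98.184359.
Tier 4: Wₕ = 0.50621118; term = 0.50621118²·(1 − 0.03885481)·431000/741 = 143.25557.
Sum = 241.43993.
SE = √(241.43993) = 15.5383.

15.5383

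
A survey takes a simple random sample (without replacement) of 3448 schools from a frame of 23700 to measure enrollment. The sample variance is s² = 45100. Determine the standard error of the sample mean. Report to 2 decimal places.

3.34

Under SRS without replacement, Var(ȳ) = (1 − f)·s²/n with f = n/N = 3448/23700 = 0.14548523.
Var(ȳ) = (1 − 0.14548523)·45100/3448 = 0.85451477·13.080046 = 11.177093.
SE(ȳ) = √(11.177093) = 3.34.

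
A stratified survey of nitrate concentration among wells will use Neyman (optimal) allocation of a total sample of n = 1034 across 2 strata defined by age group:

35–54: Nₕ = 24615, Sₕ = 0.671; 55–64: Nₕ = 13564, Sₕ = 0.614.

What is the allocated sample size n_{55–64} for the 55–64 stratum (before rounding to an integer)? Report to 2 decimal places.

346.61

Neyman allocation: nₕ = n·NₕSₕ / Σⱼ NⱼSⱼ.
Σ NⱼSⱼ = 24615·0.671 + 13564·0.614 = 24844.961.
n_{55–64} = 1034·13564·0.614 / 24844.961 = 346.61.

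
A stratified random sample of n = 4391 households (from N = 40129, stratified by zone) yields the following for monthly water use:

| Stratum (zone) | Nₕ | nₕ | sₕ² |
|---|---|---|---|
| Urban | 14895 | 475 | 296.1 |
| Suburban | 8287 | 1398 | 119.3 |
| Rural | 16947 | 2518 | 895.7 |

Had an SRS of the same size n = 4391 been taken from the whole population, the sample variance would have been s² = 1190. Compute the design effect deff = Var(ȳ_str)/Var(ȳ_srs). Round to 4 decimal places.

Var(ȳ_str) = Σ Wₕ²(1−fₕ)sₕ²/nₕ with Wₕ = Nₕ/40129:
  Urban: (14895/40129)²·(1−475/14895)·296.1/475 = 0.08314457
  Suburban: (8287/40129)²·(1−1398/8287)·119.3/1398 = 0.0030253117
  Rural: (16947/40129)²·(1−2518/16947)·895.7/2518 = 0.054015604
  → Var(ȳ_str) = 0.14018549.
Var(ȳ_srs) = (1 − 4391/40129)·1190/4391 = 0.24135452.
deff = 0.14018549 / 0.24135452 = 0.5808.

0.5808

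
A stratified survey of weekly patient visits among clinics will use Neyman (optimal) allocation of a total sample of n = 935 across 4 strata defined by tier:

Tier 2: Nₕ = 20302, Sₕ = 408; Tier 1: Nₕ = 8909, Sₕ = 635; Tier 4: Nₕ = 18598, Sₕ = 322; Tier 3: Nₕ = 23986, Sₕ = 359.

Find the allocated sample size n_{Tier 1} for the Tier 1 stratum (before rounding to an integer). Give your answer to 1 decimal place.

185.3

Neyman allocation: nₕ = n·NₕSₕ / Σⱼ NⱼSⱼ.
Σ NⱼSⱼ = 20302·408 + 8909·635 + 18598·322 + 23986·359 = 2.8539961 × 10^7.
n_{Tier 1} = 935·8909·635 / (2.8539961 × 10^7) = 185.3.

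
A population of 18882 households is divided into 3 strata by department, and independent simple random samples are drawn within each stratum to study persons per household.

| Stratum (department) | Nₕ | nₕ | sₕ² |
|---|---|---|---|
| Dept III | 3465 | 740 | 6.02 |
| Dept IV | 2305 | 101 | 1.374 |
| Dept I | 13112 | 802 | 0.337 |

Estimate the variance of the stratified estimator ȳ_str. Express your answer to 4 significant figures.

Var(ȳ_str) = Σₕ Wₕ²(1 − fₕ)sₕ²/nₕ with Wₕ = Nₕ/N, N = 18882.
Dept III: Wₕ = 0.18350810; term = 0.18350810²·(1 − 0.21356421)·6.02/740 = 2.1544605 × 10^-4.
Dept IV: Wₕ = 0.12207393; term = 0.12207393²·(1 − 0.04381779)·1.374/101 = 1.9384379 × 10^-4.
Dept I: Wₕ = 0.69441796; term = 0.69441796²·(1 − 0.06116534)·0.337/802 = 1.902333 × 10^-4.
Sum = 5.9952314 × 10^-4.

5.995 × 10^-4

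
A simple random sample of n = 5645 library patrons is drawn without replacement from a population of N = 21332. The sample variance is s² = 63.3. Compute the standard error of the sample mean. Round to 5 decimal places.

Under SRS without replacement, Var(ȳ) = (1 − f)·s²/n with f = n/N = 5645/21332 = 0.26462591.
Var(ȳ) = (1 − 0.26462591)·63.3/5645 = 0.73537409·0.011213463 = 0.0082460903.
SE(ȳ) = √(0.0082460903) = 0.09081.

0.09081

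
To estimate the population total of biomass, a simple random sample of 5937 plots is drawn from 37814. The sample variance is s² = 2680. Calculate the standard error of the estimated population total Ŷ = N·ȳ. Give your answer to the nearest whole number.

23326

Var(Ŷ) = N²·Var(ȳ) = N²·(1 − n/N)·s²/n.
f = 5937/37814 = 0.15700534; Var(ȳ) = 0.84299466·2680/5937 = 0.38053321.
Var(Ŷ) = 37814² · 0.38053321 = 5.441239 × 10^8.
SE(Ŷ) = √(5.441239 × 10^8) = 23326.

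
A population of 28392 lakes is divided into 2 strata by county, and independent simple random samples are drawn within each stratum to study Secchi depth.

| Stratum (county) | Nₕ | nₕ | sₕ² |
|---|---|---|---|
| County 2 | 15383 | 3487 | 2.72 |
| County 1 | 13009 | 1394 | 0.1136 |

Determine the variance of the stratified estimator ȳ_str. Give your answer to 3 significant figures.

Var(ȳ_str) = Σₕ Wₕ²(1 − fₕ)sₕ²/nₕ with Wₕ = Nₕ/N, N = 28392.
County 2: Wₕ = 0.54180755; term = 0.54180755²·(1 − 0.22667880)·2.72/3487 = 1.7707897 × 10^-4.
County 1: Wₕ = 0.45819245; term = 0.45819245²·(1 − 0.10715658)·0.1136/1394 = 1.5275193 × 10^-5.
Sum = 1.9235416 × 10^-4.

1.92 × 10^-4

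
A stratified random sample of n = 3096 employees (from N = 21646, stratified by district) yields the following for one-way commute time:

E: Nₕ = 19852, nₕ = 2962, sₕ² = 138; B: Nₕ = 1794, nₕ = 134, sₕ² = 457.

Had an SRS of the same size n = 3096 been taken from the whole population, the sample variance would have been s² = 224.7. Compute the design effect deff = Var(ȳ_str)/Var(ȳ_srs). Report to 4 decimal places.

Var(ȳ_str) = Σ Wₕ²(1−fₕ)sₕ²/nₕ with Wₕ = Nₕ/21646:
  E: (19852/21646)²·(1−2962/19852)·138/2962 = 0.033340541
  B: (1794/21646)²·(1−134/1794)·457/134 = 0.021676373
  → Var(ȳ_str) = 0.055016914.
Var(ȳ_srs) = (1 − 3096/21646)·224.7/3096 = 0.062196849.
deff = 0.055016914 / 0.062196849 = 0.8846.

0.8846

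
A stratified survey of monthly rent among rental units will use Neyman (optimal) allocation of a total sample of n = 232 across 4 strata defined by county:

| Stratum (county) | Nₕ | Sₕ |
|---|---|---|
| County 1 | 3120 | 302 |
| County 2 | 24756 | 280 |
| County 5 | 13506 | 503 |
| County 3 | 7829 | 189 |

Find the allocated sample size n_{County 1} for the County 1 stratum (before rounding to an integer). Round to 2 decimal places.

13.54

Neyman allocation: nₕ = n·NₕSₕ / Σⱼ NⱼSⱼ.
Σ NⱼSⱼ = 3120·302 + 24756·280 + 13506·503 + 7829·189 = 1.6147119 × 10^7.
n_{County 1} = 232·3120·302 / (1.6147119 × 10^7) = 13.54.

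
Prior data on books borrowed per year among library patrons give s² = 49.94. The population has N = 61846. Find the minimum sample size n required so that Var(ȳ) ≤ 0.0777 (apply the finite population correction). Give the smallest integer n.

Without fpc, n₀ = s²/D = 49.94/0.0777 = 642.7284.
With fpc, (1 − n/N)·s²/n ≤ D requires n ≥ n₀/(1 + n₀/N) = 642.7284/(1 + 642.7284/61846) = 636.1176.
Rounding up, n = 637.

637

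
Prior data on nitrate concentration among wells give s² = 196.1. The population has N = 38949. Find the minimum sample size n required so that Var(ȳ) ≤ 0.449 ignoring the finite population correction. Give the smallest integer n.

437

Without fpc, n₀ = s²/D = 196.1/0.449 = 436.7483.
Rounding up, n = 437.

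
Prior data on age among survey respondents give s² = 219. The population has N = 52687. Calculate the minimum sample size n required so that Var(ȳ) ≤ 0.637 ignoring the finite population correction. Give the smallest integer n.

Without fpc, n₀ = s²/D = 219/0.637 = 343.7991.
Rounding up, n = 344.

344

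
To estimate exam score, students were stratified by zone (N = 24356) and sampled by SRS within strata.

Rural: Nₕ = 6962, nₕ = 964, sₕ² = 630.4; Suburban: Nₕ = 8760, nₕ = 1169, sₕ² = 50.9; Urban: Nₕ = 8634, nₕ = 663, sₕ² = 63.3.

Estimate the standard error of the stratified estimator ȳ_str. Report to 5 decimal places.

Var(ȳ_str) = Σₕ Wₕ²(1 − fₕ)sₕ²/nₕ with Wₕ = Nₕ/N, N = 24356.
Rural: Wₕ = 0.28584332; term = 0.28584332²·(1 − 0.13846596)·630.4/964 = 0.046032835.
Suburban: Wₕ = 0.35966497; term = 0.35966497²·(1 − 0.13344749)·50.9/1169 = 0.0048808385.
Urban: Wₕ = 0.35449171; term = 0.35449171²·(1 − 0.07678944)·63.3/663 = 0.011076514.
Sum = 0.061990188.
SE = √(0.061990188) = 0.24898.

0.24898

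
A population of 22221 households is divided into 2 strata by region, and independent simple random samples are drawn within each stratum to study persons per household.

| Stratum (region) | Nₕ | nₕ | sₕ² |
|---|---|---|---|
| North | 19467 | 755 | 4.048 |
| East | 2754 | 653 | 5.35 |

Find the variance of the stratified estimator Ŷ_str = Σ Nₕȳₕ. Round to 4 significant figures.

2.000 × 10^6

Var(Ŷ_str) = Σₕ Nₕ²(1 − fₕ)sₕ²/nₕ.
North: 19467²·(1 − 755/19467)·4.048/755 = 1.9530474 × 10^6.
East: 2754²·(1 − 653/2754)·5.35/653 = 47405.703.
Sum = 2.0004531 × 10^6.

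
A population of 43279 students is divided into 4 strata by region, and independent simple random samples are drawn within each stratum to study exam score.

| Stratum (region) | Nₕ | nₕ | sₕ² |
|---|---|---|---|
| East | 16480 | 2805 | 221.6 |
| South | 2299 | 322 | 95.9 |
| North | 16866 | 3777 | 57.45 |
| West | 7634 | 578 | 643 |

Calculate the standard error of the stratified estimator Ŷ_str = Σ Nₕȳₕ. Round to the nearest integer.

Var(Ŷ_str) = Σₕ Nₕ²(1 − fₕ)sₕ²/nₕ.
East: 16480²·(1 − 2805/16480)·221.6/2805 = 1.7804158 × 10^7.
South: 2299²·(1 − 322/2299)·95.9/322 = 1.3536562 × 10^6.
North: 16866²·(1 − 3777/16866)·57.45/3777 = 3.3578525 × 10^6.
West: 7634²·(1 − 578/7634)·643/578 = 5.9923043 × 10^7.
Sum = 8.243871 × 10^7.
SE = √(8.243871 × 10^7) = 9080.

9080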